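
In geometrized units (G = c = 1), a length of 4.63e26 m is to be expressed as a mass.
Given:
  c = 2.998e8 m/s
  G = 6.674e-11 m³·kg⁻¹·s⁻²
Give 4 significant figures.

Length → mass via c²/G.
4.63e26 m × (c²/G) = 6.235e53 kg

6.235e53 kg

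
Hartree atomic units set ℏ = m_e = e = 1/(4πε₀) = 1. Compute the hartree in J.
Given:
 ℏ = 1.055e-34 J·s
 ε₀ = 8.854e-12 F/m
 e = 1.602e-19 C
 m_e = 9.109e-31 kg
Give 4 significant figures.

4.354e-18 J

From ℏ = m_e = e = 1/(4πε₀) = 1 the energy scale is E_h = m_e e⁴/(4πε₀ℏ)².
  = 6.000e-106 / 1.378e-88
  = 4.354e-18 J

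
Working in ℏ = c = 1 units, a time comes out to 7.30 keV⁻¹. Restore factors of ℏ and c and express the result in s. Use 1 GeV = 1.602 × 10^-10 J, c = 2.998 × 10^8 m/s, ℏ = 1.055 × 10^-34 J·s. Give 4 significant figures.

4.807 × 10^-18 s

A time is [E]⁻¹ in ℏ=c=1; restore one factor of ℏ.
1 GeV⁻¹ → ℏ × (1 GeV in J)⁻¹ = 6.586 × 10^-25 s.
Convert the energy scale: 7.30 keV⁻¹ = 7.30 × 10^6 GeV⁻¹.
Result: 7.30 × 10^6 × 6.586 × 10^-25 = 4.807 × 10^-18 s.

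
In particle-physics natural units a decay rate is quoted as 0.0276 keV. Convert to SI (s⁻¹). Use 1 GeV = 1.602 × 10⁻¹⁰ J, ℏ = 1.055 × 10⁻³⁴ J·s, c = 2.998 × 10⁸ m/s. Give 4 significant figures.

A rate is [E]/ℏ; divide by ℏ.
1 GeV → 1/ℏ × (1 GeV in J) = 1.518 × 10²⁴ s⁻¹.
Convert the energy scale: 0.0276 keV = 2.76 × 10⁻⁸ GeV.
Result: 2.76 × 10⁻⁸ × 1.518 × 10²⁴ = 4.191 × 10¹⁶ s⁻¹.

4.191 × 10¹⁶ s⁻¹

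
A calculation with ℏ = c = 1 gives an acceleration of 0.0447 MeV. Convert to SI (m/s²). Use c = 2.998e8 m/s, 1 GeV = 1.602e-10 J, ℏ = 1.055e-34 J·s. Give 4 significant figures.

Acceleration is [L]/[T]² = c·[E]/ℏ.
1 GeV → c/ℏ × (1 GeV in J) = 4.552e32 m/s².
Convert the energy scale: 0.0447 MeV = 4.47e-5 GeV.
Result: 4.47e-5 × 4.552e32 = 2.035e28 m/s².

2.035e28 m/s²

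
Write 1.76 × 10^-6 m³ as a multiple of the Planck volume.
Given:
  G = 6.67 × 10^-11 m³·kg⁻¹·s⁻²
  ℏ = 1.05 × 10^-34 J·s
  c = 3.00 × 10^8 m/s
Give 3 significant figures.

4.21 × 10^98

Planck volume: V_P = (ℏG/c³)^(3/2) = 4.18 × 10^-105 m³.
1.76 × 10^-6 / 4.18 × 10^-105 = 4.21 × 10^98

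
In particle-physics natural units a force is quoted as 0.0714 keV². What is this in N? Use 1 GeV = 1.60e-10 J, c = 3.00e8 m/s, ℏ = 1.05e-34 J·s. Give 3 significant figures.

5.80e-8 N

Force is [E]/[L] = [E]²/(ℏc); restore (ℏc)⁻¹.
1 GeV² → 1/(ℏc) × (1 GeV in J)² = 8.13e5 N.
Convert the energy scale: 0.0714 keV² = 7.14e-14 GeV².
Result: 7.14e-14 × 8.13e5 = 5.80e-8 N.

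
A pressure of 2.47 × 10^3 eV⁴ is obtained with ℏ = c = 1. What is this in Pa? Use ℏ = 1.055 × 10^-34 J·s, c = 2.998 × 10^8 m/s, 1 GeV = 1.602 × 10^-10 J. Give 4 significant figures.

Pressure is [E]/[L]³ = [E]⁴/(ℏc)³.
1 GeV⁴ → 1/(ℏc)³ × (1 GeV in J)⁴ = 2.082 × 10^37 Pa.
Convert the energy scale: 2.47 × 10^3 eV⁴ = 2.47 × 10^-33 GeV⁴.
Result: 2.47 × 10^-33 × 2.082 × 10^37 = 5.142 × 10^4 Pa.

5.142 × 10^4 Pa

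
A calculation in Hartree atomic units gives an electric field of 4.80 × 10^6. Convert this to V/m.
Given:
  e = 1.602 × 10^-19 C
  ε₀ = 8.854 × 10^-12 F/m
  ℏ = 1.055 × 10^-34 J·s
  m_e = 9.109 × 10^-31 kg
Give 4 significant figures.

2.463 × 10^18 V/m

One atomic unit of electric field: E_au = E_h/(e a₀) = m_e²e⁵/((4πε₀)³ℏ⁴) = 5.131 × 10^11 V/m.
4.80 × 10^6 × 5.131 × 10^11 V/m = 2.463 × 10^18 V/m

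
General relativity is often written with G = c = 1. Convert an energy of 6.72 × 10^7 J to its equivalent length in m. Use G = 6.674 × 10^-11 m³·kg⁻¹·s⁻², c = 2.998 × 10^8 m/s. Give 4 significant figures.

Energy → length via G/c⁴.
6.72 × 10^7 J × (G/c⁴) = 5.552 × 10^-37 m

5.552 × 10^-37 m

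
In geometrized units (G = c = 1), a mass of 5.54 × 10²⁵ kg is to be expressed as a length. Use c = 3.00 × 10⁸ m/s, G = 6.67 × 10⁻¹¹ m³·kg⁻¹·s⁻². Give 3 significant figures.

In G = c = 1 units mass has dimensions of length; the conversion factor is G/c².
5.54 × 10²⁵ kg × (G/c²) = 0.0411 m

0.0411 m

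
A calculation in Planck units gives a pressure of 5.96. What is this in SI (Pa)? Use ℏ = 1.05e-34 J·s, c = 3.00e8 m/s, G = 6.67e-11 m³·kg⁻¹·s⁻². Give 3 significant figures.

One Planck pressure: p_P = c⁷/(ℏG²) = 4.68e113 Pa.
5.96 × 4.68e113 Pa = 2.79e114 Pa

2.79e114 Pa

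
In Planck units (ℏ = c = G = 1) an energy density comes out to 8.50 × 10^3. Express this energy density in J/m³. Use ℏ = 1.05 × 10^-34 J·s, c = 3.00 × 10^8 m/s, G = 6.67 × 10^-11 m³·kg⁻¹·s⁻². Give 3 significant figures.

One Planck energy density: u_P = c⁷/(ℏG²) = 4.68 × 10^113 J/m³.
8.50 × 10^3 × 4.68 × 10^113 J/m³ = 3.98 × 10^117 J/m³

3.98 × 10^117 J/m³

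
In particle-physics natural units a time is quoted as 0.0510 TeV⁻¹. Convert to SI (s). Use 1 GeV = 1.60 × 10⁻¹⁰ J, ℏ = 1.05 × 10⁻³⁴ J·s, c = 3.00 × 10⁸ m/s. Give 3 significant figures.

3.35 × 10⁻²⁹ s

A time is [E]⁻¹ in ℏ=c=1; restore one factor of ℏ.
1 GeV⁻¹ → ℏ × (1 GeV in J)⁻¹ = 6.56 × 10⁻²⁵ s.
Convert the energy scale: 0.0510 TeV⁻¹ = 5.10 × 10⁻⁵ GeV⁻¹.
Result: 5.10 × 10⁻⁵ × 6.56 × 10⁻²⁵ = 3.35 × 10⁻²⁹ s.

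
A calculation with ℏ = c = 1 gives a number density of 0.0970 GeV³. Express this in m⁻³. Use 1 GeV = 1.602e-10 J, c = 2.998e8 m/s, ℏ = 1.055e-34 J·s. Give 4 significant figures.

Number density is [L]⁻³ = [E]³/(ℏc)³.
1 GeV³ → 1/(ℏc)³ × (1 GeV in J)³ = 1.299e47 m⁻³.
Result: 0.0970 × 1.299e47 = 1.260e46 m⁻³.

1.260e46 m⁻³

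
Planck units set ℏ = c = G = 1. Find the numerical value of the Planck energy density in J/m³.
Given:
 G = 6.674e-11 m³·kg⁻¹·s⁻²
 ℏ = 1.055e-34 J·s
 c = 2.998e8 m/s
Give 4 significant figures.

4.632e113 J/m³

The unique combination of the constants set to 1 with dimensions of energy density is u_P = c⁷/(ℏG²).
  = 2.177e59 / 4.699e-55
  = 4.632e113 J/m³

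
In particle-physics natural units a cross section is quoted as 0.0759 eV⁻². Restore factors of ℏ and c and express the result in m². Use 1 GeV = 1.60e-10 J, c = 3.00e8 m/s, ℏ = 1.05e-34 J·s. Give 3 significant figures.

2.94e-15 m²

Area is [L]² = [E]⁻²·(ℏc)²; restore (ℏc)².
1 GeV⁻² → (ℏc)² × (1 GeV in J)⁻² = 3.88e-32 m².
Convert the energy scale: 0.0759 eV⁻² = 7.59e16 GeV⁻².
Result: 7.59e16 × 3.88e-32 = 2.94e-15 m².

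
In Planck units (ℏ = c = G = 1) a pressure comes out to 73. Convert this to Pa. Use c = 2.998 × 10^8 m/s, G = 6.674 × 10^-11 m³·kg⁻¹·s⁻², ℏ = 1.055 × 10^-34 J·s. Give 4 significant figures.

3.382 × 10^115 Pa

One Planck pressure: p_P = c⁷/(ℏG²) = 4.632 × 10^113 Pa.
73 × 4.632 × 10^113 Pa = 3.382 × 10^115 Pa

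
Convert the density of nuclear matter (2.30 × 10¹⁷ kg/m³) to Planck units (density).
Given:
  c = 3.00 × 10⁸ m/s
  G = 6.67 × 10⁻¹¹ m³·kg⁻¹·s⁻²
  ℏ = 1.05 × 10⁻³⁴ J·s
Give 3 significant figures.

Planck density: ρ_P = c⁵/(ℏG²) = 5.20 × 10⁹⁶ kg/m³.
2.30 × 10¹⁷ / 5.20 × 10⁹⁶ = 4.42 × 10⁻⁸⁰

4.42 × 10⁻⁸⁰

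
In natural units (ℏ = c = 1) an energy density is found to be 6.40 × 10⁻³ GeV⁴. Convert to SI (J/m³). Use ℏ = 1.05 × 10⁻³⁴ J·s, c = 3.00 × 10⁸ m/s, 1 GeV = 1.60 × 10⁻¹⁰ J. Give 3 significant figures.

1.34 × 10³⁵ J/m³

[E]/[L]³ = [E]⁴/(ℏc)³; restore (ℏc)⁻³.
1 GeV⁴ → 1/(ℏc)³ × (1 GeV in J)⁴ = 2.10 × 10³⁷ J/m³.
Result: 6.40 × 10⁻³ × 2.10 × 10³⁷ = 1.34 × 10³⁵ J/m³.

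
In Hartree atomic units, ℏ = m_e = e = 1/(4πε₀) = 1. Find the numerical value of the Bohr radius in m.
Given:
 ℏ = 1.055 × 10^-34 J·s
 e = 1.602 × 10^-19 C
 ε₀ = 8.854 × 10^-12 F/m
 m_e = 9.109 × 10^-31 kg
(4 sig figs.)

From ℏ = m_e = e = 1/(4πε₀) = 1 the length scale is a₀ = 4πε₀ℏ²/(m_e e²).
  = 1.238 × 10^-78 / 2.338 × 10^-68
  = 5.297 × 10^-11 m

5.297 × 10^-11 m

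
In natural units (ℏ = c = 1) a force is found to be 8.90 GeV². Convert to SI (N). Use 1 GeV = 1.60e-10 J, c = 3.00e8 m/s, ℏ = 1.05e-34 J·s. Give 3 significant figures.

Force is [E]/[L] = [E]²/(ℏc); restore (ℏc)⁻¹.
1 GeV² → 1/(ℏc) × (1 GeV in J)² = 8.13e5 N.
Result: 8.90 × 8.13e5 = 7.23e6 N.

7.23e6 N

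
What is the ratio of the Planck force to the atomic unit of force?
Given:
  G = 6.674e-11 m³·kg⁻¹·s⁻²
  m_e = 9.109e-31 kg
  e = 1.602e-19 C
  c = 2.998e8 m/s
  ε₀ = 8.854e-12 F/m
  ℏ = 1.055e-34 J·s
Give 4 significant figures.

Planck force: F_P = c⁴/G = 1.210e44 N
atomic unit of force: F_au = E_h/a₀ = m_e²e⁶/((4πε₀)³ℏ⁴) = 8.220e-8 N
ratio = 1.210e44 / 8.220e-8 = 1.473e51

1.473e51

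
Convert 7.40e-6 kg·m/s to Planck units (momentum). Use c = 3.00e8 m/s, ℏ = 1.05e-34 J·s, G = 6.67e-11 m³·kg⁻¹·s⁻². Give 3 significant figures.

1.14e-6

Planck momentum: p_P = √(ℏc³/G) = 6.52 kg·m/s.
7.40e-6 / 6.52 = 1.14e-6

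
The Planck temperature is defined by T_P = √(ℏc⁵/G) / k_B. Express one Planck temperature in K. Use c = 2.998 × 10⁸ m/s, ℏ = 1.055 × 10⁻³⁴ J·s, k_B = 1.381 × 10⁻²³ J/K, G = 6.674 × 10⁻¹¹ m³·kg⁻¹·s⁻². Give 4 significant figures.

1.417 × 10³² K

T_P = √(ℏc⁵/G) / k_B
  = √(3.828 × 10¹⁸) × 7.241 × 10²²
  = 1.417 × 10³² K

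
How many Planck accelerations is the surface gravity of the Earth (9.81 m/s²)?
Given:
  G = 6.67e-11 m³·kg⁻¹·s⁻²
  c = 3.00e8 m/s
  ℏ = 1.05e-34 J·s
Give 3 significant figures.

Planck acceleration: a_P = √(c⁷/(ℏG)) = 5.59e51 m/s².
9.81 / 5.59e51 = 1.76e-51

1.76e-51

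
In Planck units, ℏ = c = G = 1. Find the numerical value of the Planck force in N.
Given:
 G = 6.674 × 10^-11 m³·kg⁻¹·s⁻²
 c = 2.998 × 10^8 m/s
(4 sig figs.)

Dimensional analysis gives F_P = c⁴/G.
  = 8.078 × 10^33 / 6.674 × 10^-11
  = 1.210 × 10^44 N

1.210 × 10^44 N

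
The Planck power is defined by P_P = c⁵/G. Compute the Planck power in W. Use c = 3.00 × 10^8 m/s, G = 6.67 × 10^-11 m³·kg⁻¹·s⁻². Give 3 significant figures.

3.64 × 10^52 W

P_P = c⁵/G
  = 2.43 × 10^42 / 6.67 × 10^-11
  = 3.64 × 10^52 W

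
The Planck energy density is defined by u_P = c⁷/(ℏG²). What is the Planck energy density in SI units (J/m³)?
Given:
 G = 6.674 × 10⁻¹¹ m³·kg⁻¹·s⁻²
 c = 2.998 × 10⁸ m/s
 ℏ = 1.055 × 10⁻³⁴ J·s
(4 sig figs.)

4.632 × 10¹¹³ J/m³

u_P = c⁷/(ℏG²)
  = 2.177 × 10⁵⁹ / 4.699 × 10⁻⁵⁵
  = 4.632 × 10¹¹³ J/m³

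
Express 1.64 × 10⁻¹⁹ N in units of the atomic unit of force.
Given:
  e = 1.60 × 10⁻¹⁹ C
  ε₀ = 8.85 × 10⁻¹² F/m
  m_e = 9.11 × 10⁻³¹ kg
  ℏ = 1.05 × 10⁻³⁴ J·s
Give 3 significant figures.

atomic unit of force: F_au = E_h/a₀ = m_e²e⁶/((4πε₀)³ℏ⁴) = 8.33 × 10⁻⁸ N.
1.64 × 10⁻¹⁹ / 8.33 × 10⁻⁸ = 1.97 × 10⁻¹²

1.97 × 10⁻¹²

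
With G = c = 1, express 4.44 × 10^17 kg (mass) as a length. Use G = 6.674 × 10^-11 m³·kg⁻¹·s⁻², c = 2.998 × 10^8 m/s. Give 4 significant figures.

In G = c = 1 units mass has dimensions of length; the conversion factor is G/c².
4.44 × 10^17 kg × (G/c²) = 3.297 × 10^-10 m

3.297 × 10^-10 m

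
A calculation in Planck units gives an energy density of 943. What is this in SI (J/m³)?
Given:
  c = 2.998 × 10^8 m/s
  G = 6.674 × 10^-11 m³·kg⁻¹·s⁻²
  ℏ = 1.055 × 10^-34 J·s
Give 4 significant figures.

One Planck energy density: u_P = c⁷/(ℏG²) = 4.632 × 10^113 J/m³.
943 × 4.632 × 10^113 J/m³ = 4.368 × 10^116 J/m³

4.368 × 10^116 J/m³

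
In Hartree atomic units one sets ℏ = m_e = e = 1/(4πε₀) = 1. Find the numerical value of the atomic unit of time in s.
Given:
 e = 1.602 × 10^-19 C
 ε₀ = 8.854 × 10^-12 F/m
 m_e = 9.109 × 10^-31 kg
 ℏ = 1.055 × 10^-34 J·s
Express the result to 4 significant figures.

2.423 × 10^-17 s

τ_au = (4πε₀)²ℏ³/(m_e e⁴)
E_h = 4.354 × 10^-18 J
ℏ/E_h = 2.423 × 10^-17 s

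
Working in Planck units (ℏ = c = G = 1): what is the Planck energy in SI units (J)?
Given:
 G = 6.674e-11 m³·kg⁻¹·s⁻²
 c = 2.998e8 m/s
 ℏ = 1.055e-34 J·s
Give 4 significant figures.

From ℏ = c = G = 1 the energy scale is E_P = √(ℏc⁵/G).
  = √(3.828e18)
  = 1.957e9 J

1.957e9 J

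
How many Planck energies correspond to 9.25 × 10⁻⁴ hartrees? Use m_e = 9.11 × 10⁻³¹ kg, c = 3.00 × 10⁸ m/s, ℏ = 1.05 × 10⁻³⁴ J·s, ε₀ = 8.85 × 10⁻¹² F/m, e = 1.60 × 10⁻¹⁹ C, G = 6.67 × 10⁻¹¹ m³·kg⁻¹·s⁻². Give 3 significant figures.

hartree: E_h = m_e e⁴/(4πε₀ℏ)² = 4.38 × 10⁻¹⁸ J
Planck energy: E_P = √(ℏc⁵/G) = 1.96 × 10⁹ J
9.25 × 10⁻⁴ × 4.38 × 10⁻¹⁸ / 1.96 × 10⁹ = 2.07 × 10⁻³⁰

2.07 × 10⁻³⁰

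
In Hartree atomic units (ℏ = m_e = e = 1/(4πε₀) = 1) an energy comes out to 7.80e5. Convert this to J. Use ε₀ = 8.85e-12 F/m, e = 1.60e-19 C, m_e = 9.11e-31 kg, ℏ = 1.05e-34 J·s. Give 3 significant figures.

One hartree: E_h = m_e e⁴/(4πε₀ℏ)² = 4.38e-18 J.
7.80e5 × 4.38e-18 J = 3.42e-12 J

3.42e-12 J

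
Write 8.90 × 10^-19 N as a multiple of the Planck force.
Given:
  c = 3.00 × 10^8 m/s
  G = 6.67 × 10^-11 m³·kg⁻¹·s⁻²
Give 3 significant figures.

7.33 × 10^-63

Planck force: F_P = c⁴/G = 1.21 × 10^44 N.
8.90 × 10^-19 / 1.21 × 10^44 = 7.33 × 10^-63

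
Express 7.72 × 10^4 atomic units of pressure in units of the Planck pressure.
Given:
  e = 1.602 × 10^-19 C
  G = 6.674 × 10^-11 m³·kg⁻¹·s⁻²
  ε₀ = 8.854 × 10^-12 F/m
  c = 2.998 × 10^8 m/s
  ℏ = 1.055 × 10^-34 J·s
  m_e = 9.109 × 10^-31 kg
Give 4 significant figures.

4.882 × 10^-96

atomic unit of pressure: P_au = E_h/a₀³ = m_e⁴e¹⁰/((4πε₀)⁵ℏ⁸) = 2.929 × 10^13 Pa
Planck pressure: p_P = c⁷/(ℏG²) = 4.632 × 10^113 Pa
7.72 × 10^4 × 2.929 × 10^13 / 4.632 × 10^113 = 4.882 × 10^-96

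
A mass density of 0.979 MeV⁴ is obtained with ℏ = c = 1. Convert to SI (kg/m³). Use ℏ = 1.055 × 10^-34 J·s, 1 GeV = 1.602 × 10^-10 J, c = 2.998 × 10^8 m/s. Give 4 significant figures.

2.267 × 10^8 kg/m³

Mass density is [E]/(c²[L]³) = [E]⁴/(ℏ³c⁵).
1 GeV⁴ → 1/(ℏ³c⁵) × (1 GeV in J)⁴ = 2.316 × 10^20 kg/m³.
Convert the energy scale: 0.979 MeV⁴ = 9.79 × 10^-13 GeV⁴.
Result: 9.79 × 10^-13 × 2.316 × 10^20 = 2.267 × 10^8 kg/m³.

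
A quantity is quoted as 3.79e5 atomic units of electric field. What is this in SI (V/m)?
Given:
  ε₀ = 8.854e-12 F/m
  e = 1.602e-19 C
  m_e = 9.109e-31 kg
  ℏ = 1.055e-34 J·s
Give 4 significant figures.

1.945e17 V/m

One atomic unit of electric field: E_au = E_h/(e a₀) = m_e²e⁵/((4πε₀)³ℏ⁴) = 5.131e11 V/m.
3.79e5 × 5.131e11 V/m = 1.945e17 V/m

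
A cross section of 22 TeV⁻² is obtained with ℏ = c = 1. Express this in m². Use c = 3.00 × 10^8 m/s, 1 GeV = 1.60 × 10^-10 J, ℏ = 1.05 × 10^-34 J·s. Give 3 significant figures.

8.53 × 10^-37 m²

Area is [L]² = [E]⁻²·(ℏc)²; restore (ℏc)².
1 GeV⁻² → (ℏc)² × (1 GeV in J)⁻² = 3.88 × 10^-32 m².
Convert the energy scale: 22 TeV⁻² = 2.20 × 10^-5 GeV⁻².
Result: 2.20 × 10^-5 × 3.88 × 10^-32 = 8.53 × 10^-37 m².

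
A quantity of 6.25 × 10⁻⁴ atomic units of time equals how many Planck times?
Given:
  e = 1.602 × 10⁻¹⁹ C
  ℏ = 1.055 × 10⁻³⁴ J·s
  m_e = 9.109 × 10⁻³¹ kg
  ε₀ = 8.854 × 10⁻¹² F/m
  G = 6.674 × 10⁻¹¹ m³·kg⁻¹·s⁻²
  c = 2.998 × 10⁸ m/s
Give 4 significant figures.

2.809 × 10²³

atomic unit of time: τ_au = (4πε₀)²ℏ³/(m_e e⁴) = 2.423 × 10⁻¹⁷ s
Planck time: t_P = √(ℏG/c⁵) = 5.392 × 10⁻⁴⁴ s
6.25 × 10⁻⁴ × 2.423 × 10⁻¹⁷ / 5.392 × 10⁻⁴⁴ = 2.809 × 10²³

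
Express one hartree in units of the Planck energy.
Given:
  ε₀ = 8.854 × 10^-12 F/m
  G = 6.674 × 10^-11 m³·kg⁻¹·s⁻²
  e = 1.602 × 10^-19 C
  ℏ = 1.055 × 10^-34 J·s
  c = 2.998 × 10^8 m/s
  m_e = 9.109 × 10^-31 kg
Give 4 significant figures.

2.225 × 10^-27

hartree: E_h = m_e e⁴/(4πε₀ℏ)² = 4.354 × 10^-18 J
Planck energy: E_P = √(ℏc⁵/G) = 1.957 × 10^9 J
ratio = 4.354 × 10^-18 / 1.957 × 10^9 = 2.225 × 10^-27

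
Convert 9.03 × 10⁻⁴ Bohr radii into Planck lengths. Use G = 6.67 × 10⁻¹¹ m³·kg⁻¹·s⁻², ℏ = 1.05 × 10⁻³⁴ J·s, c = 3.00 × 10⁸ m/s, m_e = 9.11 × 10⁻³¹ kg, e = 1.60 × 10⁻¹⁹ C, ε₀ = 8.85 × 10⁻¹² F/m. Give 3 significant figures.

2.95 × 10²¹

Bohr radius: a₀ = 4πε₀ℏ²/(m_e e²) = 5.26 × 10⁻¹¹ m
Planck length: ℓ_P = √(ℏG/c³) = 1.61 × 10⁻³⁵ m
9.03 × 10⁻⁴ × 5.26 × 10⁻¹¹ / 1.61 × 10⁻³⁵ = 2.95 × 10²¹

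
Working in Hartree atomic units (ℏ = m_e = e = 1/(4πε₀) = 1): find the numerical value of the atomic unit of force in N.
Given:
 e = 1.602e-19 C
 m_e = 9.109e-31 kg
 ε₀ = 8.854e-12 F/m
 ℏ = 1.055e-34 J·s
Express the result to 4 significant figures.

Dimensional analysis gives F_au = E_h/a₀ = m_e²e⁶/((4πε₀)³ℏ⁴).
E_h = 4.354e-18 J
a₀ = 5.297e-11 m
E_h/a₀ = 8.220e-8 N

8.220e-8 N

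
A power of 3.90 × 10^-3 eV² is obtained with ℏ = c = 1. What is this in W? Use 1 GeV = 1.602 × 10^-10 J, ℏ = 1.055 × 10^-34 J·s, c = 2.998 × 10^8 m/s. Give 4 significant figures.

Power is [E]/[T] = [E]²/ℏ.
1 GeV² → 1/ℏ × (1 GeV in J)² = 2.433 × 10^14 W.
Convert the energy scale: 3.90 × 10^-3 eV² = 3.90 × 10^-21 GeV².
Result: 3.90 × 10^-21 × 2.433 × 10^14 = 9.487 × 10^-7 W.

9.487 × 10^-7 W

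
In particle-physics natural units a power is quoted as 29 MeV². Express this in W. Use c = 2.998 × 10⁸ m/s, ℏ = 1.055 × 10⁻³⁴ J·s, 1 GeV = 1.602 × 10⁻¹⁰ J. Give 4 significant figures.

Power is [E]/[T] = [E]²/ℏ.
1 GeV² → 1/ℏ × (1 GeV in J)² = 2.433 × 10¹⁴ W.
Convert the energy scale: 29 MeV² = 2.90 × 10⁻⁵ GeV².
Result: 2.90 × 10⁻⁵ × 2.433 × 10¹⁴ = 7.055 × 10⁹ W.

7.055 × 10⁹ W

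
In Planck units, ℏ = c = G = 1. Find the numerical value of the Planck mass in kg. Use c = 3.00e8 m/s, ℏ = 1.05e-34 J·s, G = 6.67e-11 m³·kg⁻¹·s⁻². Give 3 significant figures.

The unique combination of the constants set to 1 with dimensions of mass is m_P = √(ℏc/G).
  = √(4.72e-16)
  = 2.17e-8 kg

2.17e-8 kg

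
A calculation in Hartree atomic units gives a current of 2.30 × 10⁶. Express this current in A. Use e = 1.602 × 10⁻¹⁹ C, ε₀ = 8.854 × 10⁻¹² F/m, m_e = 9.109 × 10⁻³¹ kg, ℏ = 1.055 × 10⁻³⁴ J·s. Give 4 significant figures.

1.521 × 10⁴ A

One atomic unit of electric current: I_au = e E_h/ℏ = m_e e⁵/((4πε₀)²ℏ³) = 6.612 × 10⁻³ A.
2.30 × 10⁶ × 6.612 × 10⁻³ A = 1.521 × 10⁴ A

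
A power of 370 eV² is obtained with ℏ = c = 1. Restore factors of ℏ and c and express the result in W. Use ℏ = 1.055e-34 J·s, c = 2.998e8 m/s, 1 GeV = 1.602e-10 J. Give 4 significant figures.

0.09001 W

Power is [E]/[T] = [E]²/ℏ.
1 GeV² → 1/ℏ × (1 GeV in J)² = 2.433e14 W.
Convert the energy scale: 370 eV² = 3.70e-16 GeV².
Result: 3.70e-16 × 2.433e14 = 0.09001 W.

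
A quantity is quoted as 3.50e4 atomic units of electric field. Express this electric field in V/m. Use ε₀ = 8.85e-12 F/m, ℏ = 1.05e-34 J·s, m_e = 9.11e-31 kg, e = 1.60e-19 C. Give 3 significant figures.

1.82e16 V/m

One atomic unit of electric field: E_au = E_h/(e a₀) = m_e²e⁵/((4πε₀)³ℏ⁴) = 5.20e11 V/m.
3.50e4 × 5.20e11 V/m = 1.82e16 V/m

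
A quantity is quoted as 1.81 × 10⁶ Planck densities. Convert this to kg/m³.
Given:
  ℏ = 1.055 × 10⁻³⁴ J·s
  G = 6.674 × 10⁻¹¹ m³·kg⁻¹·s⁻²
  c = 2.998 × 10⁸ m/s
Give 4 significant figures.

9.329 × 10¹⁰² kg/m³

One Planck density: ρ_P = c⁵/(ℏG²) = 5.154 × 10⁹⁶ kg/m³.
1.81 × 10⁶ × 5.154 × 10⁹⁶ kg/m³ = 9.329 × 10¹⁰² kg/m³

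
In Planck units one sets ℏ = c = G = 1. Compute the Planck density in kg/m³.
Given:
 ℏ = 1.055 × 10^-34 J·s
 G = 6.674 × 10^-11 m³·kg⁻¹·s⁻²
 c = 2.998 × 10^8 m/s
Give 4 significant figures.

ρ_P = c⁵/(ℏG²)
  = 2.422 × 10^42 / 4.699 × 10^-55
  = 5.154 × 10^96 kg/m³

5.154 × 10^96 kg/m³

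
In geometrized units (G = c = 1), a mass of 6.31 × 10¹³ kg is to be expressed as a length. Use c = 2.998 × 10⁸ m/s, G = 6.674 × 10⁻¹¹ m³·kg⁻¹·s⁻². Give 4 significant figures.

4.685 × 10⁻¹⁴ m

In G = c = 1 units mass has dimensions of length; the conversion factor is G/c².
6.31 × 10¹³ kg × (G/c²) = 4.685 × 10⁻¹⁴ m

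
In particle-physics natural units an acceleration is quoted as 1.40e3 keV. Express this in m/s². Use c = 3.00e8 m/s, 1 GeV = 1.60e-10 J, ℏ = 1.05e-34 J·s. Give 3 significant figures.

6.40e29 m/s²

Acceleration is [L]/[T]² = c·[E]/ℏ.
1 GeV → c/ℏ × (1 GeV in J) = 4.57e32 m/s².
Convert the energy scale: 1.40e3 keV = 1.40e-3 GeV.
Result: 1.40e-3 × 4.57e32 = 6.40e29 m/s².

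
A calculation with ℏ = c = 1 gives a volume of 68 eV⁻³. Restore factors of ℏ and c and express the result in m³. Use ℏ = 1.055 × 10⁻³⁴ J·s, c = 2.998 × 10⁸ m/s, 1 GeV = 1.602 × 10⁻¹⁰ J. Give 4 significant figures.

5.233 × 10⁻¹⁹ m³

Volume is [L]³ = [E]⁻³·(ℏc)³.
1 GeV⁻³ → (ℏc)³ × (1 GeV in J)⁻³ = 7.696 × 10⁻⁴⁸ m³.
Convert the energy scale: 68 eV⁻³ = 6.80 × 10²⁸ GeV⁻³.
Result: 6.80 × 10²⁸ × 7.696 × 10⁻⁴⁸ = 5.233 × 10⁻¹⁹ m³.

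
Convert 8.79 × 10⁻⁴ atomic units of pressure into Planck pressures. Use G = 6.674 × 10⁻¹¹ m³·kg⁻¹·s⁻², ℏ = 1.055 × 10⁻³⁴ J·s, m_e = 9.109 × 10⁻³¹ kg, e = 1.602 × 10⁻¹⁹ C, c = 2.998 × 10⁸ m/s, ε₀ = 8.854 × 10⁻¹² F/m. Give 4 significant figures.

5.558 × 10⁻¹⁰⁴

atomic unit of pressure: P_au = E_h/a₀³ = m_e⁴e¹⁰/((4πε₀)⁵ℏ⁸) = 2.929 × 10¹³ Pa
Planck pressure: p_P = c⁷/(ℏG²) = 4.632 × 10¹¹³ Pa
8.79 × 10⁻⁴ × 2.929 × 10¹³ / 4.632 × 10¹¹³ = 5.558 × 10⁻¹⁰⁴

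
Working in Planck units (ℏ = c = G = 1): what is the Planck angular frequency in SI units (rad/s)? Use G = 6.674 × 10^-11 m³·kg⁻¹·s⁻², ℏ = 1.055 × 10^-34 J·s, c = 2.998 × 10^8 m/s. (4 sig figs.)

From ℏ = c = G = 1 the angular frequency scale is ω_P = √(c⁵/(ℏG)).
  = √(3.440 × 10^86)
  = 1.855 × 10^43 rad/s

1.855 × 10^43 rad/s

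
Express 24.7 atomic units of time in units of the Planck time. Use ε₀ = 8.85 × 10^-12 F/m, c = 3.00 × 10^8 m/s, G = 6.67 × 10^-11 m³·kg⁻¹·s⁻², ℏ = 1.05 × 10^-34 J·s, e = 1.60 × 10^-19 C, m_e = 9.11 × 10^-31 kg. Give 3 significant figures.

atomic unit of time: τ_au = (4πε₀)²ℏ³/(m_e e⁴) = 2.40 × 10^-17 s
Planck time: t_P = √(ℏG/c⁵) = 5.37 × 10^-44 s
24.7 × 2.40 × 10^-17 / 5.37 × 10^-44 = 1.10 × 10^28

1.10 × 10^28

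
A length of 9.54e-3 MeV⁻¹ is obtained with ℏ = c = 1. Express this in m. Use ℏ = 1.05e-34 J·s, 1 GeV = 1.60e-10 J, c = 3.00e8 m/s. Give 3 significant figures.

A length is [E]⁻¹ in ℏ=c=1; restore one factor of ℏc.
1 GeV⁻¹ → ℏc × (1 GeV in J)⁻¹ = 1.97e-16 m.
Convert the energy scale: 9.54e-3 MeV⁻¹ = 9.54 GeV⁻¹.
Result: 9.54 × 1.97e-16 = 1.88e-15 m.

1.88e-15 m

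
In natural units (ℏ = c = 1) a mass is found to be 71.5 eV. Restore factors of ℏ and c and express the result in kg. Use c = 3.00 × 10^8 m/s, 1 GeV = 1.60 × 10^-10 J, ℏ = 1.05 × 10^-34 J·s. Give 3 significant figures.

Mass is [E]/c²; divide by c².
1 GeV → 1/c² × (1 GeV in J) = 1.78 × 10^-27 kg.
Convert the energy scale: 71.5 eV = 7.15 × 10^-8 GeV.
Result: 7.15 × 10^-8 × 1.78 × 10^-27 = 1.27 × 10^-34 kg.

1.27 × 10^-34 kg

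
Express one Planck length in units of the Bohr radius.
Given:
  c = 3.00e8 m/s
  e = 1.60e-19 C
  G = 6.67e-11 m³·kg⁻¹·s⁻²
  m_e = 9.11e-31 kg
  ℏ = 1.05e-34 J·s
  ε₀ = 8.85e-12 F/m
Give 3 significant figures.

Planck length: ℓ_P = √(ℏG/c³) = 1.61e-35 m
Bohr radius: a₀ = 4πε₀ℏ²/(m_e e²) = 5.26e-11 m
ratio = 1.61e-35 / 5.26e-11 = 3.06e-25

3.06e-25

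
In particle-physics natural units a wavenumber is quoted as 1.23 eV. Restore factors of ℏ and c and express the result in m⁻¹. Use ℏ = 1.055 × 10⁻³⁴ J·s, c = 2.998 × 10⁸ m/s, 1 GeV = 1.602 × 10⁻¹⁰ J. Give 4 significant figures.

6.230 × 10⁶ m⁻¹

Inverse length is [E]/(ℏc).
1 GeV → 1/(ℏc) × (1 GeV in J) = 5.065 × 10¹⁵ m⁻¹.
Convert the energy scale: 1.23 eV = 1.23 × 10⁻⁹ GeV.
Result: 1.23 × 10⁻⁹ × 5.065 × 10¹⁵ = 6.230 × 10⁶ m⁻¹.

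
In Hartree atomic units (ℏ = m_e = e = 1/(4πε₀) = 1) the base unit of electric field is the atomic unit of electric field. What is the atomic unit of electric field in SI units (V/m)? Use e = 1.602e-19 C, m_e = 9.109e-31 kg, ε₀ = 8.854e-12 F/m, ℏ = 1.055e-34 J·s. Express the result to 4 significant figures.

5.131e11 V/m

E_au = E_h/(e a₀) = m_e²e⁵/((4πε₀)³ℏ⁴)
E_h = 4.354e-18 J
a₀ = 5.297e-11 m
E_h/(e·a₀) = 5.131e11 V/m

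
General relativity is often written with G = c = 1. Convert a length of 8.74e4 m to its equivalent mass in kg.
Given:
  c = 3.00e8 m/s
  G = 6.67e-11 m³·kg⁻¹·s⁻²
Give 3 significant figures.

Length → mass via c²/G.
8.74e4 m × (c²/G) = 1.18e32 kg

1.18e32 kg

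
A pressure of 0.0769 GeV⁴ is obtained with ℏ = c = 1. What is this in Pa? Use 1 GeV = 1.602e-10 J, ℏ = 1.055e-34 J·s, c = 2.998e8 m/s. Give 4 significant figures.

Pressure is [E]/[L]³ = [E]⁴/(ℏc)³.
1 GeV⁴ → 1/(ℏc)³ × (1 GeV in J)⁴ = 2.082e37 Pa.
Result: 0.0769 × 2.082e37 = 1.601e36 Pa.

1.601e36 Pa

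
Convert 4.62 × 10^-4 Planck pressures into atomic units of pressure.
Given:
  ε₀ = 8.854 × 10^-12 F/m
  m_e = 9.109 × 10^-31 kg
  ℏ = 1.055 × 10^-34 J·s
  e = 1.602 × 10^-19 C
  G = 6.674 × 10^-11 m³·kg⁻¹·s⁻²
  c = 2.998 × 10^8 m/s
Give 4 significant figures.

Planck pressure: p_P = c⁷/(ℏG²) = 4.632 × 10^113 Pa
atomic unit of pressure: P_au = E_h/a₀³ = m_e⁴e¹⁰/((4πε₀)⁵ℏ⁸) = 2.929 × 10^13 Pa
4.62 × 10^-4 × 4.632 × 10^113 / 2.929 × 10^13 = 7.306 × 10^96

7.306 × 10^96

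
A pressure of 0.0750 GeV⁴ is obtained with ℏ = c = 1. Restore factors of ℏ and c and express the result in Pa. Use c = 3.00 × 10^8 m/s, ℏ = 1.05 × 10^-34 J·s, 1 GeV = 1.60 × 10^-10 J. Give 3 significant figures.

Pressure is [E]/[L]³ = [E]⁴/(ℏc)³.
1 GeV⁴ → 1/(ℏc)³ × (1 GeV in J)⁴ = 2.10 × 10^37 Pa.
Result: 0.0750 × 2.10 × 10^37 = 1.57 × 10^36 Pa.

1.57 × 10^36 Pa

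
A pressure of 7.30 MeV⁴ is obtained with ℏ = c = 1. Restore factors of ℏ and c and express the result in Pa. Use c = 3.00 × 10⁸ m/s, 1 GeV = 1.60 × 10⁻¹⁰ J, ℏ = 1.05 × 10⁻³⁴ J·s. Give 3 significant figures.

1.53 × 10²⁶ Pa

Pressure is [E]/[L]³ = [E]⁴/(ℏc)³.
1 GeV⁴ → 1/(ℏc)³ × (1 GeV in J)⁴ = 2.10 × 10³⁷ Pa.
Convert the energy scale: 7.30 MeV⁴ = 7.30 × 10⁻¹² GeV⁴.
Result: 7.30 × 10⁻¹² × 2.10 × 10³⁷ = 1.53 × 10²⁶ Pa.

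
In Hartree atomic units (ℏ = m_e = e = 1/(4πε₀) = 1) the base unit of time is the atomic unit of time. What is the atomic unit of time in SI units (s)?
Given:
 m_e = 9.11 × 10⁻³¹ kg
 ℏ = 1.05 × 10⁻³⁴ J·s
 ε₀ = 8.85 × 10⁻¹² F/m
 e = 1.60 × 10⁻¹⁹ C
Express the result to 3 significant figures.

2.40 × 10⁻¹⁷ s

τ_au = (4πε₀)²ℏ³/(m_e e⁴)
E_h = 4.38 × 10⁻¹⁸ J
ℏ/E_h = 2.40 × 10⁻¹⁷ s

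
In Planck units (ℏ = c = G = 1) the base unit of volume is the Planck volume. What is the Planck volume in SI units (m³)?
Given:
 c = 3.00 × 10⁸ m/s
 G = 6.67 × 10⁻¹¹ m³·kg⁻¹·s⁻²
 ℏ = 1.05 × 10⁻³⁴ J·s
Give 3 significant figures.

4.18 × 10⁻¹⁰⁵ m³

V_P = (ℏG/c³)^(3/2)
  = √(1.75 × 10⁻²⁰⁹)
  = 4.18 × 10⁻¹⁰⁵ m³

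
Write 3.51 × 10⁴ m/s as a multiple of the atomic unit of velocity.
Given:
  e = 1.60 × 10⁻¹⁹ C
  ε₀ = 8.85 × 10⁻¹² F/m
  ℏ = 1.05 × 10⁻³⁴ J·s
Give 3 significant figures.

0.0160

atomic unit of velocity: v_au = e²/(4πε₀ℏ) = 2.19 × 10⁶ m/s.
3.51 × 10⁴ / 2.19 × 10⁶ = 0.0160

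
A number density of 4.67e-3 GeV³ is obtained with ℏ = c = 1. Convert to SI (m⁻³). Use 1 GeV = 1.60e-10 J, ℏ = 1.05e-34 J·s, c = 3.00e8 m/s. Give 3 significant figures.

6.12e44 m⁻³

Number density is [L]⁻³ = [E]³/(ℏc)³.
1 GeV³ → 1/(ℏc)³ × (1 GeV in J)³ = 1.31e47 m⁻³.
Result: 4.67e-3 × 1.31e47 = 6.12e44 m⁻³.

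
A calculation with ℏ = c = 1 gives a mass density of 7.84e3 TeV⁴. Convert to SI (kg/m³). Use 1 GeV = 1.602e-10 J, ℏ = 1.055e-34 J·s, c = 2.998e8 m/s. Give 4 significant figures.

1.816e36 kg/m³

Mass density is [E]/(c²[L]³) = [E]⁴/(ℏ³c⁵).
1 GeV⁴ → 1/(ℏ³c⁵) × (1 GeV in J)⁴ = 2.316e20 kg/m³.
Convert the energy scale: 7.84e3 TeV⁴ = 7.84e15 GeV⁴.
Result: 7.84e15 × 2.316e20 = 1.816e36 kg/m³.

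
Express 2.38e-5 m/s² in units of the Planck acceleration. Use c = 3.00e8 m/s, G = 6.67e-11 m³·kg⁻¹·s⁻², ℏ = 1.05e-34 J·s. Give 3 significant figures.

4.26e-57

Planck acceleration: a_P = √(c⁷/(ℏG)) = 5.59e51 m/s².
2.38e-5 / 5.59e51 = 4.26e-57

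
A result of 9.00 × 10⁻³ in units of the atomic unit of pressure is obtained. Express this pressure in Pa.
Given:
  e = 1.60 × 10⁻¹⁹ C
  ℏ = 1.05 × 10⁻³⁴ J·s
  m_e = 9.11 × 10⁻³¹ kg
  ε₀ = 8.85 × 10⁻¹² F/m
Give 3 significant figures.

One atomic unit of pressure: P_au = E_h/a₀³ = m_e⁴e¹⁰/((4πε₀)⁵ℏ⁸) = 3.01 × 10¹³ Pa.
9.00 × 10⁻³ × 3.01 × 10¹³ Pa = 2.71 × 10¹¹ Pa

2.71 × 10¹¹ Pa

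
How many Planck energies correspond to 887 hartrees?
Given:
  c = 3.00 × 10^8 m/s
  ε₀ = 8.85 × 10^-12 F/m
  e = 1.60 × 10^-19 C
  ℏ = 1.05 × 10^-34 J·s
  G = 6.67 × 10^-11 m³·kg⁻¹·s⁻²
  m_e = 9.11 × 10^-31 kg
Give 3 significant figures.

1.99 × 10^-24

hartree: E_h = m_e e⁴/(4πε₀ℏ)² = 4.38 × 10^-18 J
Planck energy: E_P = √(ℏc⁵/G) = 1.96 × 10^9 J
887 × 4.38 × 10^-18 / 1.96 × 10^9 = 1.99 × 10^-24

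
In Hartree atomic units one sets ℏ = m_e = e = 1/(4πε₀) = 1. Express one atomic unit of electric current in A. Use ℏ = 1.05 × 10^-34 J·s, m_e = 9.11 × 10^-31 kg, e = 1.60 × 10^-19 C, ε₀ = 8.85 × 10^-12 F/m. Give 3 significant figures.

6.67 × 10^-3 A

I_au = e E_h/ℏ = m_e e⁵/((4πε₀)²ℏ³)
E_h = 4.38 × 10^-18 J
e·E_h/ℏ = 6.67 × 10^-3 A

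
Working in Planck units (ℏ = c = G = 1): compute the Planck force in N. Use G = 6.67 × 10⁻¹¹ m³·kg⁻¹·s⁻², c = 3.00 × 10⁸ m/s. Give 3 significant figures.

1.21 × 10⁴⁴ N

Dimensional analysis gives F_P = c⁴/G.
  = 8.10 × 10³³ / 6.67 × 10⁻¹¹
  = 1.21 × 10⁴⁴ N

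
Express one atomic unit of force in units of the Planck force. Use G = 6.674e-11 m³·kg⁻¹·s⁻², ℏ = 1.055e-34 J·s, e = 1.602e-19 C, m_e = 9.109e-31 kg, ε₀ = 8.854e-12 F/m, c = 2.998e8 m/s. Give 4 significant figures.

atomic unit of force: F_au = E_h/a₀ = m_e²e⁶/((4πε₀)³ℏ⁴) = 8.220e-8 N
Planck force: F_P = c⁴/G = 1.210e44 N
ratio = 8.220e-8 / 1.210e44 = 6.791e-52

6.791e-52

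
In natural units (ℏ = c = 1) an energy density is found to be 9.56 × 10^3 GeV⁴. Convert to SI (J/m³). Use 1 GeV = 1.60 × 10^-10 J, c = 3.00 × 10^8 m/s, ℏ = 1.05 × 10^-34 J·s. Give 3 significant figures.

2.00 × 10^41 J/m³

[E]/[L]³ = [E]⁴/(ℏc)³; restore (ℏc)⁻³.
1 GeV⁴ → 1/(ℏc)³ × (1 GeV in J)⁴ = 2.10 × 10^37 J/m³.
Result: 9.56 × 10^3 × 2.10 × 10^37 = 2.00 × 10^41 J/m³.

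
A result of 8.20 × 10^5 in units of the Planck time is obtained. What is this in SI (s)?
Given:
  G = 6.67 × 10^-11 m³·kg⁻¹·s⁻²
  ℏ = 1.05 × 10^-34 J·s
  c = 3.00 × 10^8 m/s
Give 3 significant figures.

4.40 × 10^-38 s

One Planck time: t_P = √(ℏG/c⁵) = 5.37 × 10^-44 s.
8.20 × 10^5 × 5.37 × 10^-44 s = 4.40 × 10^-38 s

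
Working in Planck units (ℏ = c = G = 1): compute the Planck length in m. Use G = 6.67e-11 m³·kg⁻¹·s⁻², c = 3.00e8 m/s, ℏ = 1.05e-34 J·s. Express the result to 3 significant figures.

1.61e-35 m

The unique combination of the constants set to 1 with dimensions of length is ℓ_P = √(ℏG/c³).
  = √(2.59e-70)
  = 1.61e-35 m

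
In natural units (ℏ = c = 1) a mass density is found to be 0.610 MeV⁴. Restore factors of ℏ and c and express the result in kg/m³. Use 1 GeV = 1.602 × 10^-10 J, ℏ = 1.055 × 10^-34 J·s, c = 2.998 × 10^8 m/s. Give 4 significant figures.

Mass density is [E]/(c²[L]³) = [E]⁴/(ℏ³c⁵).
1 GeV⁴ → 1/(ℏ³c⁵) × (1 GeV in J)⁴ = 2.316 × 10^20 kg/m³.
Convert the energy scale: 0.610 MeV⁴ = 6.10 × 10^-13 GeV⁴.
Result: 6.10 × 10^-13 × 2.316 × 10^20 = 1.413 × 10^8 kg/m³.

1.413 × 10^8 kg/m³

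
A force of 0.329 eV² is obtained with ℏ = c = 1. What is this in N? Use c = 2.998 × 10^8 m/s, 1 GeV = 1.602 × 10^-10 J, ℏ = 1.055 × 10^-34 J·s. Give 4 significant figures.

Force is [E]/[L] = [E]²/(ℏc); restore (ℏc)⁻¹.
1 GeV² → 1/(ℏc) × (1 GeV in J)² = 8.114 × 10^5 N.
Convert the energy scale: 0.329 eV² = 3.29 × 10^-19 GeV².
Result: 3.29 × 10^-19 × 8.114 × 10^5 = 2.670 × 10^-13 N.

2.670 × 10^-13 N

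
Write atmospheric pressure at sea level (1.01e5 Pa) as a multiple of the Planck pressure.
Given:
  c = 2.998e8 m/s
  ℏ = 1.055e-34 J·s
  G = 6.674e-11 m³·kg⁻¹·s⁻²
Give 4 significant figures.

2.180e-109

Planck pressure: p_P = c⁷/(ℏG²) = 4.632e113 Pa.
1.01e5 / 4.632e113 = 2.180e-109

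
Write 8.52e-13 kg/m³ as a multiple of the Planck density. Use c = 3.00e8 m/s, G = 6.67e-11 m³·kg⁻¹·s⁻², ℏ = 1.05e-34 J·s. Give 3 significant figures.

Planck density: ρ_P = c⁵/(ℏG²) = 5.20e96 kg/m³.
8.52e-13 / 5.20e96 = 1.64e-109

1.64e-109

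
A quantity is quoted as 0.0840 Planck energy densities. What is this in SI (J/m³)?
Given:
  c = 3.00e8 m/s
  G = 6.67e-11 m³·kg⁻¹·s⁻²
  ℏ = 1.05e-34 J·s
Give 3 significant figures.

One Planck energy density: u_P = c⁷/(ℏG²) = 4.68e113 J/m³.
0.0840 × 4.68e113 J/m³ = 3.93e112 J/m³

3.93e112 J/m³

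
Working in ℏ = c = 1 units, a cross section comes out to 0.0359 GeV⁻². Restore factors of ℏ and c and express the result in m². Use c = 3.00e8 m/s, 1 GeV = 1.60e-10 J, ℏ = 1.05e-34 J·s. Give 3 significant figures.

Area is [L]² = [E]⁻²·(ℏc)²; restore (ℏc)².
1 GeV⁻² → (ℏc)² × (1 GeV in J)⁻² = 3.88e-32 m².
Result: 0.0359 × 3.88e-32 = 1.39e-33 m².

1.39e-33 m²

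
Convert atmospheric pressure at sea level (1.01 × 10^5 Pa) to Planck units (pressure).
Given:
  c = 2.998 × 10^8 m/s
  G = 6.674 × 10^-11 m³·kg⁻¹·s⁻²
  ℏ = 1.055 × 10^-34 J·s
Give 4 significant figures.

2.180 × 10^-109

Planck pressure: p_P = c⁷/(ℏG²) = 4.632 × 10^113 Pa.
1.01 × 10^5 / 4.632 × 10^113 = 2.180 × 10^-109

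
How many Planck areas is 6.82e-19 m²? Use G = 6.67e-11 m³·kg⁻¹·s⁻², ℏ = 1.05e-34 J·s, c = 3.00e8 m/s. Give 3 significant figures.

Planck area: A_P = ℏG/c³ = 2.59e-70 m².
6.82e-19 / 2.59e-70 = 2.63e51

2.63e51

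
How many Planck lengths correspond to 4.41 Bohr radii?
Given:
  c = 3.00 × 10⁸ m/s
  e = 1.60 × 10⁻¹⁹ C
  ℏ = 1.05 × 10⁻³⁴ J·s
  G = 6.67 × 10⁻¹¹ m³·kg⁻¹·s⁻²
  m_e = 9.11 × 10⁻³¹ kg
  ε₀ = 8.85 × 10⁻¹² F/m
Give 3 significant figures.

Bohr radius: a₀ = 4πε₀ℏ²/(m_e e²) = 5.26 × 10⁻¹¹ m
Planck length: ℓ_P = √(ℏG/c³) = 1.61 × 10⁻³⁵ m
4.41 × 5.26 × 10⁻¹¹ / 1.61 × 10⁻³⁵ = 1.44 × 10²⁵

1.44 × 10²⁵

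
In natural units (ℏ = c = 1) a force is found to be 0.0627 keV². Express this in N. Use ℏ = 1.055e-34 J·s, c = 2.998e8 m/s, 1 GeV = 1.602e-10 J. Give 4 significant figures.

5.088e-8 N

Force is [E]/[L] = [E]²/(ℏc); restore (ℏc)⁻¹.
1 GeV² → 1/(ℏc) × (1 GeV in J)² = 8.114e5 N.
Convert the energy scale: 0.0627 keV² = 6.27e-14 GeV².
Result: 6.27e-14 × 8.114e5 = 5.088e-8 N.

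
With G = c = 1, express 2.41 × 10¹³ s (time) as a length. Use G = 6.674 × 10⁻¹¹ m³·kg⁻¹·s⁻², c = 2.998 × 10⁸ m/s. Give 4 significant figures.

7.225 × 10²¹ m

Time → length via c.
2.41 × 10¹³ s × (c) = 7.225 × 10²¹ m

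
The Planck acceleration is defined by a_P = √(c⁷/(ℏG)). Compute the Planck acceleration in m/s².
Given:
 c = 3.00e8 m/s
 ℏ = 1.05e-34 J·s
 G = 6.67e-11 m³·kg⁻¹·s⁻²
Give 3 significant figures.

5.59e51 m/s²

a_P = √(c⁷/(ℏG))
  = √(3.12e103)
  = 5.59e51 m/s²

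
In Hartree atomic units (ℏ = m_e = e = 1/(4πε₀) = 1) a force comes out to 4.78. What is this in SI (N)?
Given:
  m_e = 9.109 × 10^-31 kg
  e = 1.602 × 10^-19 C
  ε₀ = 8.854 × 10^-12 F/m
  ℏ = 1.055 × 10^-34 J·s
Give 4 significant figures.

3.929 × 10^-7 N

One atomic unit of force: F_au = E_h/a₀ = m_e²e⁶/((4πε₀)³ℏ⁴) = 8.220 × 10^-8 N.
4.78 × 8.220 × 10^-8 N = 3.929 × 10^-7 N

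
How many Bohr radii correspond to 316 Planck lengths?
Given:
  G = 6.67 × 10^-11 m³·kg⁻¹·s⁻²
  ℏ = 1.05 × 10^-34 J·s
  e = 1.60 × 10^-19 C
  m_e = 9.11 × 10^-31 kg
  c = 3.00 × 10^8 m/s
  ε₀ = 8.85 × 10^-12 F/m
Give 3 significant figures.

9.68 × 10^-23

Planck length: ℓ_P = √(ℏG/c³) = 1.61 × 10^-35 m
Bohr radius: a₀ = 4πε₀ℏ²/(m_e e²) = 5.26 × 10^-11 m
316 × 1.61 × 10^-35 / 5.26 × 10^-11 = 9.68 × 10^-23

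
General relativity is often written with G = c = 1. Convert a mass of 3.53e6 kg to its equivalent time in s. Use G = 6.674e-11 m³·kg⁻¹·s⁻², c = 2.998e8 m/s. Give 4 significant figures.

8.743e-30 s

Mass → time via G/c³.
3.53e6 kg × (G/c³) = 8.743e-30 s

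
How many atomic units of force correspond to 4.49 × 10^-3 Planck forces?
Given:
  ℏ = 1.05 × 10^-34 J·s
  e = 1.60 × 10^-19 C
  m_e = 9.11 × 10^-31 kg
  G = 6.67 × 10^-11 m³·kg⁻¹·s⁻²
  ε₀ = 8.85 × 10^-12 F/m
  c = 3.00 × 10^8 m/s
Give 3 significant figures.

Planck force: F_P = c⁴/G = 1.21 × 10^44 N
atomic unit of force: F_au = E_h/a₀ = m_e²e⁶/((4πε₀)³ℏ⁴) = 8.33 × 10^-8 N
4.49 × 10^-3 × 1.21 × 10^44 / 8.33 × 10^-8 = 6.55 × 10^48

6.55 × 10^48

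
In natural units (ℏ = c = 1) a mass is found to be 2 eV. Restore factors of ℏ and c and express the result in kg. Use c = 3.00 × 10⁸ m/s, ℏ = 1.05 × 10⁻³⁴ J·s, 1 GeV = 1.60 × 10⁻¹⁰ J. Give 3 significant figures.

Mass is [E]/c²; divide by c².
1 GeV → 1/c² × (1 GeV in J) = 1.78 × 10⁻²⁷ kg.
Convert the energy scale: 2 eV = 2.00 × 10⁻⁹ GeV.
Result: 2.00 × 10⁻⁹ × 1.78 × 10⁻²⁷ = 3.56 × 10⁻³⁶ kg.

3.56 × 10⁻³⁶ kg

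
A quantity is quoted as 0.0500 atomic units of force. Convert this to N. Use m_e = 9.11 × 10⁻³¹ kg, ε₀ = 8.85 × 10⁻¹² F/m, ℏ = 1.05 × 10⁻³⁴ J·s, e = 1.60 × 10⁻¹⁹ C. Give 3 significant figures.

One atomic unit of force: F_au = E_h/a₀ = m_e²e⁶/((4πε₀)³ℏ⁴) = 8.33 × 10⁻⁸ N.
0.0500 × 8.33 × 10⁻⁸ N = 4.16 × 10⁻⁹ N

4.16 × 10⁻⁹ N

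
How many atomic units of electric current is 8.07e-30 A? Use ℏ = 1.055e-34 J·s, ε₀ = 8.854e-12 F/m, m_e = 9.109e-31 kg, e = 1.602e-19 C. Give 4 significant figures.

atomic unit of electric current: I_au = e E_h/ℏ = m_e e⁵/((4πε₀)²ℏ³) = 6.612e-3 A.
8.07e-30 / 6.612e-3 = 1.221e-27

1.221e-27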